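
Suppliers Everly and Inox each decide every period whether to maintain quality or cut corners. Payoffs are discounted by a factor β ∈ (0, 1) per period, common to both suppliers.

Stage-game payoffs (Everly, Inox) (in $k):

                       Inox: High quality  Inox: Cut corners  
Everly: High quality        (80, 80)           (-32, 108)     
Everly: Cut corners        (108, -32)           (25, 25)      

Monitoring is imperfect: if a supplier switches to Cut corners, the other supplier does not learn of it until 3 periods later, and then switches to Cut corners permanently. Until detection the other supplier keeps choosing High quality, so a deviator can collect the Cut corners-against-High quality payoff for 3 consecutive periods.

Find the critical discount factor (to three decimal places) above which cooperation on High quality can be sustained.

Deviating for the 3 undetected periods gains 108−80 = 28 per period over cooperation, then loses 80−25 = 55 per period forever once punishment starts.
Gain: 28(1 + β + … + β^2); loss: 55·β^3/(1−β).
No profitable deviation ⇔ 28(1−β^3) ≤ 55·β^3, i.e. β^3 ≥ 28/(28+55) = 28/83.
Hence β ≥ (28/83)^(1/3) ≈ 0.696.

0.696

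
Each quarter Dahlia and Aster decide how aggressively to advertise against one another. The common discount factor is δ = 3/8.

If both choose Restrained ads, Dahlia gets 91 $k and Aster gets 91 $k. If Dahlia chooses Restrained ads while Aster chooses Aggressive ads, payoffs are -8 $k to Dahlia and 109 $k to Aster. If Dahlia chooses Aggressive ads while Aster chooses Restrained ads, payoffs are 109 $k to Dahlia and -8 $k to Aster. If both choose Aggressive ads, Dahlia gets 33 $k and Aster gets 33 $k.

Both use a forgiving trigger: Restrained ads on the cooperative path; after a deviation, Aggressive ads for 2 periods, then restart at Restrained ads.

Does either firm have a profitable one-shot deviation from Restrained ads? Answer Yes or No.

No

A one-shot deviation gives 109 now, then 33 for 2 periods, then back to 91.
Gain from deviating: (109−91) today; loss: (91−33) in each of the next 2 periods.
No-deviation condition: (91−33)(δ+…+δ^2) ≥ 109−91, i.e. δ+…+δ^2 ≥ 9/29.
At δ = 3/8: δ+…+δ^2 = 0.5156 ≥ 0.3103.
So cooperation is sustainable.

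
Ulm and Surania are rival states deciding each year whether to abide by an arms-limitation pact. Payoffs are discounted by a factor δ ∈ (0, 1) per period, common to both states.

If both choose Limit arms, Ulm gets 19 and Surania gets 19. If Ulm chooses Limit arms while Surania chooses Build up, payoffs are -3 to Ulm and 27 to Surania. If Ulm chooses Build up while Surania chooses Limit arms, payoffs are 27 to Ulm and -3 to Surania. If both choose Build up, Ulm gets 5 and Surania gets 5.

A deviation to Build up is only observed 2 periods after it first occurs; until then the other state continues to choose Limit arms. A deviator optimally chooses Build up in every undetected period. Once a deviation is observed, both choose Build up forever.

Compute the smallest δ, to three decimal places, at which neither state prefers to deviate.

0.603

A deviator earns 27 for 2 periods, then 5 forever; cooperating earns 19 forever. Multiplying the IC by (1−δ):
19 ≥ 27(1−δ^2) + 5δ^2, so 22·δ^2 ≥ 8 and δ^2 ≥ 4/11.
δ ≥ (4/11)^(1/2) ≈ 0.603.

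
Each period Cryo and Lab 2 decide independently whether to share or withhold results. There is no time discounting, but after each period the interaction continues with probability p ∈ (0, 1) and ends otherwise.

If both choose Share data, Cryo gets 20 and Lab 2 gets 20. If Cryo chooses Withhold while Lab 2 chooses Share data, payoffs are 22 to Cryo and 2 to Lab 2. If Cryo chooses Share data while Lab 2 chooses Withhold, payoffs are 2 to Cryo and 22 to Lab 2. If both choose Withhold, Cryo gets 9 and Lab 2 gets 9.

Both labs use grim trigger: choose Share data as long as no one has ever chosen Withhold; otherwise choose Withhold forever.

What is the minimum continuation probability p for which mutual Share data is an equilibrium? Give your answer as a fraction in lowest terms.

Expected cooperation value is 20 + p·20 + p²·20 + … = 20/(1−p); deviation gives 22 + p·9/(1−p).
20 ≥ 22(1−p) + 9p ⇒ 13p ≥ 2 ⇒ p ≥ 2/13.

2/13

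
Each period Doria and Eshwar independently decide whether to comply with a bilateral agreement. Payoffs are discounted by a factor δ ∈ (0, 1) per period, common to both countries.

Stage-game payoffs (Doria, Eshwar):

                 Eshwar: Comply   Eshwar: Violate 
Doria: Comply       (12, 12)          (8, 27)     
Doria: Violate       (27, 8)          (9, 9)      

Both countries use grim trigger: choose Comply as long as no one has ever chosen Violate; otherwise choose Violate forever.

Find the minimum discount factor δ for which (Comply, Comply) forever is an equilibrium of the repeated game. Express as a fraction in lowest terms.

Cooperation forever yields 12 each period: 12/(1−δ).
Deviating yields 27 once, then 9 forever: 27 + 9δ/(1−δ).
No profitable deviation requires 12/(1−δ) ≥ 27 + 9δ/(1−δ).
Multiplying by (1−δ): 12 ≥ 27(1−δ) + 9δ = 27 − 18δ.
So 18δ ≥ 15, i.e. δ ≥ 15/18 = 5/6.

5/6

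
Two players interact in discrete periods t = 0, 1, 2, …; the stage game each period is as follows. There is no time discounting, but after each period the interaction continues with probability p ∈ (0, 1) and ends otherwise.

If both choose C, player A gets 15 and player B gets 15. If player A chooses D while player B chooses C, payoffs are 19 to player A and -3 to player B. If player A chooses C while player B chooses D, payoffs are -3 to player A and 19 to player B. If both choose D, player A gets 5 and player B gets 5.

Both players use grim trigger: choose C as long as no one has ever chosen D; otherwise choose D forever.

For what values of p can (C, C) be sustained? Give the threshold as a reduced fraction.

2/7

With no time discounting, the continuation probability p plays the role of the discount factor.
Grim-trigger IC: 15/(1−p) ≥ 19 + 5p/(1−p) ⇒ p ≥ (19−15)/(19−5) = 2/7.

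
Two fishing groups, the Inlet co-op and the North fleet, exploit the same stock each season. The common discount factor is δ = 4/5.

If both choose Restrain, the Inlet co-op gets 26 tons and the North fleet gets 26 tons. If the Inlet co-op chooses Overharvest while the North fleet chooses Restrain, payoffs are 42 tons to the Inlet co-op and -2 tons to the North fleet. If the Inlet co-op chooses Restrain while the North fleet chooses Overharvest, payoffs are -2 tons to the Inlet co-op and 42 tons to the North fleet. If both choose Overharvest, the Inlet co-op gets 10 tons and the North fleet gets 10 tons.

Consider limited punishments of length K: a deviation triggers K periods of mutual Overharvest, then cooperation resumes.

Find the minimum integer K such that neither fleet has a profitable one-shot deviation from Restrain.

No profitable deviation requires (26−10)(δ+…+δ^K) ≥ 42−26, i.e. δ+…+δ^K ≥ 1 ≈ 1.0000.
With δ = 4/5, the partial sums are K=1: 0.8000, K=2: 1.4400.
K = 2 is the first length at which the sum reaches 1.0000.

2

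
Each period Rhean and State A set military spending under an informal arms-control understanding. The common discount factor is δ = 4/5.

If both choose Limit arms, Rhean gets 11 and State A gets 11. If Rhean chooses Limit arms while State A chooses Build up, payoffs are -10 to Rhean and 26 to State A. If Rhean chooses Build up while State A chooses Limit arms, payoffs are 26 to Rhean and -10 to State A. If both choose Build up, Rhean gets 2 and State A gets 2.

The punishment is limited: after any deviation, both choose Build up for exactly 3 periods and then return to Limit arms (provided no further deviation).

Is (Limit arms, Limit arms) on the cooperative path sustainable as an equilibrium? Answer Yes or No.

Yes

Comparing payoff streams over the 4 periods until play realigns: cooperate → 11(1+δ+…+δ^3); deviate → 26 + 2(δ+…+δ^3).
Cooperation is sustained iff (11−2)(δ+…+δ^3) ≥ 26−11.
δ+…+δ^3 = 4/5·(1−(4/5)^3)/(1−4/5) = 1.9520, and (26−11)/(11−2) = 1.6667.
1.9520 ≥ 1.6667, so cooperation is sustainable.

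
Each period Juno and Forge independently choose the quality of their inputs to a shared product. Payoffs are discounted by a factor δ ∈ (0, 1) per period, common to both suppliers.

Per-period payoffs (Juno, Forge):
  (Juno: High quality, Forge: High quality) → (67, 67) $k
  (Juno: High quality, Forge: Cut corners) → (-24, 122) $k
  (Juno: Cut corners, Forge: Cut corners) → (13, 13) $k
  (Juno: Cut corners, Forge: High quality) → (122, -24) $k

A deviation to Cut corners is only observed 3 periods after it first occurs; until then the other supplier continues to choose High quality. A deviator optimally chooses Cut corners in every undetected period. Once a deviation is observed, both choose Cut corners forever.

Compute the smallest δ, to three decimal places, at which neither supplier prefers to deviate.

Deviating for the 3 undetected periods gains 122−67 = 55 per period over cooperation, then loses 67−13 = 54 per period forever once punishment starts.
Gain: 55(1 + δ + … + δ^2); loss: 54·δ^3/(1−δ).
No profitable deviation ⇔ 55(1−δ^3) ≤ 54·δ^3, i.e. δ^3 ≥ 55/(55+54) = 55/109.
Hence δ ≥ (55/109)^(1/3) ≈ 0.796.

0.796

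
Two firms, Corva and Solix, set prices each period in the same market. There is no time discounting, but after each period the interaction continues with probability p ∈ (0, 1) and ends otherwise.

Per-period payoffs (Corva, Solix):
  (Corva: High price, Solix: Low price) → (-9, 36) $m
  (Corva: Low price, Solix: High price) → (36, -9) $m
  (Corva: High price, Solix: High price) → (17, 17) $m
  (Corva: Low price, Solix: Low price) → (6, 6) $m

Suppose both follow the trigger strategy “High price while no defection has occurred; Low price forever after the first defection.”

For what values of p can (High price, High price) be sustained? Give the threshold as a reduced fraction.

Expected cooperation value is 17 + p·17 + p²·17 + … = 17/(1−p); deviation gives 36 + p·6/(1−p).
17 ≥ 36(1−p) + 6p ⇒ 30p ≥ 19 ⇒ p ≥ 19/30.

19/30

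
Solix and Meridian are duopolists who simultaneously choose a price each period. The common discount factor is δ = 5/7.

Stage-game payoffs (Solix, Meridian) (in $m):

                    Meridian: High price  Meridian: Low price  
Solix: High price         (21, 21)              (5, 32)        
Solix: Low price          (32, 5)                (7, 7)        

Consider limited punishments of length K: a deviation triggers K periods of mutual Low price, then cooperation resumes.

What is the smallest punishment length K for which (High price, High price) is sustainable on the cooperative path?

Need Σ_{k=1}^{K} δ^k ≥ (32−21)/(21−7) = 0.7857 at δ = 5/7.
At K = 1 the sum is 0.7143 < 0.7857; at K = 2 it is 1.2245 ≥ 0.7857.
So the minimum punishment length is K = 2.

2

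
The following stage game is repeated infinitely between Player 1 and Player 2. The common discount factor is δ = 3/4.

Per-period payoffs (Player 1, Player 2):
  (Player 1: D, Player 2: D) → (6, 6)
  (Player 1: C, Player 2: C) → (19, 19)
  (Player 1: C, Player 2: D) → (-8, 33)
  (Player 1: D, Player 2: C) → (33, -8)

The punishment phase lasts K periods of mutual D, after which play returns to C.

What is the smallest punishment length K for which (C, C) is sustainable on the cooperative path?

IC: δ(1−δ^K)/(1−δ) ≥ (33−19)/(19−6) = 14/13.
With δ = 3/4: need 1 − δ^K ≥ 14/13·(1−3/4)/(3/4), i.e. δ^K ≤ 0.6410.
Since (3/4)^1 = 0.7500 and (3/4)^2 = 0.5625, the smallest such K is 2.

2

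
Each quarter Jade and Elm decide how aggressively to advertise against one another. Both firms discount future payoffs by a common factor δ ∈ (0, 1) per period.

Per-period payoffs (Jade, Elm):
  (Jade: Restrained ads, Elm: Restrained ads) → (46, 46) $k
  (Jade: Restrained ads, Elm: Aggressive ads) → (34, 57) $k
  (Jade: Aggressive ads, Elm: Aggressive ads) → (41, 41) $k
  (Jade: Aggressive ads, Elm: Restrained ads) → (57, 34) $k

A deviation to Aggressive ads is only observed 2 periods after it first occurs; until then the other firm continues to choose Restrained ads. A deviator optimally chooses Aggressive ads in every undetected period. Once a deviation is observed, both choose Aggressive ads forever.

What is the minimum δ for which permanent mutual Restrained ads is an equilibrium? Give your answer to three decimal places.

A deviator earns 57 for 2 periods, then 41 forever; cooperating earns 46 forever. Multiplying the IC by (1−δ):
46 ≥ 57(1−δ^2) + 41δ^2, so 16·δ^2 ≥ 11 and δ^2 ≥ 11/16.
δ ≥ (11/16)^(1/2) ≈ 0.829.

0.829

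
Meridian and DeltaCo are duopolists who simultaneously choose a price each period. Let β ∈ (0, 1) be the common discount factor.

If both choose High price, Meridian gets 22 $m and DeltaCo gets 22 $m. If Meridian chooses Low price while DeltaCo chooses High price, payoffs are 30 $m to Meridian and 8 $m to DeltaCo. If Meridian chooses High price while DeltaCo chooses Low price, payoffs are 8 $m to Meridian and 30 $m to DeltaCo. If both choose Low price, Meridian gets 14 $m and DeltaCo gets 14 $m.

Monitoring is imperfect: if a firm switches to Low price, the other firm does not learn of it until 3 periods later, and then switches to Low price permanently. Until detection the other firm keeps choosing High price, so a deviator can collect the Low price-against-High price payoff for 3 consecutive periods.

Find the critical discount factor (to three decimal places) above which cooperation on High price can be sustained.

Deviating for the 3 undetected periods gains 30−22 = 8 per period over cooperation, then loses 22−14 = 8 per period forever once punishment starts.
Gain: 8(1 + β + … + β^2); loss: 8·β^3/(1−β).
No profitable deviation ⇔ 8(1−β^3) ≤ 8·β^3, i.e. β^3 ≥ 8/(8+8) = 1/2.
Hence β ≥ (1/2)^(1/3) ≈ 0.794.

0.794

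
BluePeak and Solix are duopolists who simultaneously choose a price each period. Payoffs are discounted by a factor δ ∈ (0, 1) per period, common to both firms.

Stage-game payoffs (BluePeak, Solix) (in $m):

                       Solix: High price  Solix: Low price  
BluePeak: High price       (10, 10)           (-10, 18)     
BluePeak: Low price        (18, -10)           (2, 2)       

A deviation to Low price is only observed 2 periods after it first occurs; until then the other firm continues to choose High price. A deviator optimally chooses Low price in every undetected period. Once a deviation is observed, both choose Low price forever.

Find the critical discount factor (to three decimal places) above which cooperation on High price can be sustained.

A deviator earns 18 for 2 periods, then 2 forever; cooperating earns 10 forever. Multiplying the IC by (1−δ):
10 ≥ 18(1−δ^2) + 2δ^2, so 16·δ^2 ≥ 8 and δ^2 ≥ 1/2.
δ ≥ (1/2)^(1/2) ≈ 0.707.

0.707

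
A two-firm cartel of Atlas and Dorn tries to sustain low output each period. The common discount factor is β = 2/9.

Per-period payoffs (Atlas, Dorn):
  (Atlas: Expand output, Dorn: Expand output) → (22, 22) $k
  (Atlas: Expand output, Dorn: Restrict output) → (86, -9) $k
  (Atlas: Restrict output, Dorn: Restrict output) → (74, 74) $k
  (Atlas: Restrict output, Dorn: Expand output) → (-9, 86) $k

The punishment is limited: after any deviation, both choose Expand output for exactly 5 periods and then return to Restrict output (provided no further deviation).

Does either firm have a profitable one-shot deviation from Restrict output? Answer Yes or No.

A one-shot deviation gives 86 now, then 22 for 5 periods, then back to 74.
Gain from deviating: (86−74) today; loss: (74−22) in each of the next 5 periods.
No-deviation condition: (74−22)(β+…+β^5) ≥ 86−74, i.e. β+…+β^5 ≥ 3/13.
At β = 2/9: β+…+β^5 = 0.2856 ≥ 0.2308.
So cooperation is sustainable.

No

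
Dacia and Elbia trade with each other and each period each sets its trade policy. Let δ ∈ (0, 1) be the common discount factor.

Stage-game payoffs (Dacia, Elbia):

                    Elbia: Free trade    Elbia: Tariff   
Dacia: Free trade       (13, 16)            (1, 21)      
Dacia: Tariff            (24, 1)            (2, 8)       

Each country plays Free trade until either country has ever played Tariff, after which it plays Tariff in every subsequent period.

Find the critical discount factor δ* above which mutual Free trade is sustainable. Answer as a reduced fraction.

Dacia's threshold: (24−13)/(24−2) = 1/2.
Elbia's threshold: (21−16)/(21−8) = 5/13.
1/2 > 5/13, so Dacia binds and δ* = 1/2.

1/2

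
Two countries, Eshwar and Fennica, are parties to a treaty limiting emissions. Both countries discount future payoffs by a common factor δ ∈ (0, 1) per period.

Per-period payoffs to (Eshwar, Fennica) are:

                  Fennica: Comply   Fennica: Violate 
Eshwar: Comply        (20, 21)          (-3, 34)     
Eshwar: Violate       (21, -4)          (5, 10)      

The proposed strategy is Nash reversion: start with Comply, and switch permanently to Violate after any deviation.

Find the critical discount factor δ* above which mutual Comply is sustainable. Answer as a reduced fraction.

13/24

Eshwar's threshold: (21−20)/(21−5) = 1/16.
Fennica's threshold: (34−21)/(34−10) = 13/24.
1/16 < 13/24, so Fennica binds and δ* = 13/24.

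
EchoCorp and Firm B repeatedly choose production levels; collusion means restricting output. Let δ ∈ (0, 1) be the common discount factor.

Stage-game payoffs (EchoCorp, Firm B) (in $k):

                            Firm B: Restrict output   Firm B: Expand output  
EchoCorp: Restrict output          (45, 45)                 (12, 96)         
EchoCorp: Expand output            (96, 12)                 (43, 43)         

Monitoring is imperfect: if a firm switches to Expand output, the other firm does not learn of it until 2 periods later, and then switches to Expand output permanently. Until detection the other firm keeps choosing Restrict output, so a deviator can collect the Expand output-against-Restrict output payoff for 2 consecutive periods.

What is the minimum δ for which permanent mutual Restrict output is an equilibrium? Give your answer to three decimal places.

The best deviation is to choose Expand output for all 2 undetected periods, earning 96 each, then 43 forever once detected.
Deviation value: 96(1−δ^2)/(1−δ) + 43δ^2/(1−δ); cooperation value: 45/(1−δ).
IC: 45 ≥ 96(1−δ^2) + 43δ^2 = 96 − 53δ^2.
So δ^2 ≥ 51/53, giving δ ≥ (51/53)^(1/2) ≈ 0.981.

0.981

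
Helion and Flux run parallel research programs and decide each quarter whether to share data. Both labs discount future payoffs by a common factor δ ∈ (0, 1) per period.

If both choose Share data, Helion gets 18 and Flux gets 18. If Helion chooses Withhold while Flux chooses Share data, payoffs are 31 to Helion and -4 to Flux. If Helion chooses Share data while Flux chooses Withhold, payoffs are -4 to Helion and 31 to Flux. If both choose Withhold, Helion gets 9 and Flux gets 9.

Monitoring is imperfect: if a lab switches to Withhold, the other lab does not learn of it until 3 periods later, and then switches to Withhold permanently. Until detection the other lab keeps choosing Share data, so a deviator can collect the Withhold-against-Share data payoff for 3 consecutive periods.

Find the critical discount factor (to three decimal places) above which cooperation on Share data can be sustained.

0.839

A deviator earns 31 for 3 periods, then 9 forever; cooperating earns 18 forever. Multiplying the IC by (1−δ):
18 ≥ 31(1−δ^3) + 9δ^3, so 22·δ^3 ≥ 13 and δ^3 ≥ 13/22.
δ ≥ (13/22)^(1/3) ≈ 0.839.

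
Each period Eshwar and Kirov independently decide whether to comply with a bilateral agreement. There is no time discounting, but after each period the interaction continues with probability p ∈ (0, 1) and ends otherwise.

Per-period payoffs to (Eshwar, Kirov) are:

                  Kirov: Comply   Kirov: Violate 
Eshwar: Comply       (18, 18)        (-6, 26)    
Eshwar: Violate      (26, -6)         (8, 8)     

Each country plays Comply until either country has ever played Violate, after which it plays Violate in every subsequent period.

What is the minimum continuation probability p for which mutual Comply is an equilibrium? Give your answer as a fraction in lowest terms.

With no time discounting, the continuation probability p plays the role of the discount factor.
Grim-trigger IC: 18/(1−p) ≥ 26 + 8p/(1−p) ⇒ p ≥ (26−18)/(26−8) = 4/9.

4/9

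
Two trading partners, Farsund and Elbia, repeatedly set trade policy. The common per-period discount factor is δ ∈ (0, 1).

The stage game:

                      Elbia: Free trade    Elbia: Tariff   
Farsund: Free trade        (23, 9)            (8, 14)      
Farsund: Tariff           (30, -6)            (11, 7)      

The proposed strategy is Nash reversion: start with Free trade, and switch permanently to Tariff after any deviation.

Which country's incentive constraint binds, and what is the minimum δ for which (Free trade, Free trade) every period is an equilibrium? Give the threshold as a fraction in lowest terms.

Farsund's threshold: (30−23)/(30−11) = 7/19.
Elbia's threshold: (14−9)/(14−7) = 5/7.
7/19 < 5/7, so Elbia binds and δ* = 5/7.

Elbia; δ ≥ 5/7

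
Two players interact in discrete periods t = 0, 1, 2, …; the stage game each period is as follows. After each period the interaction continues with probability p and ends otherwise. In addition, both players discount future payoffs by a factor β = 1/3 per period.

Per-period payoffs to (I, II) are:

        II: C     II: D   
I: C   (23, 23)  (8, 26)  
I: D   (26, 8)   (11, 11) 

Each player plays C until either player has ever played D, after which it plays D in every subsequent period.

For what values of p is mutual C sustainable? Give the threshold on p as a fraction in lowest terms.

3/5

With continuation probability p and discount β, the effective per-period discount factor is βp.
Grim-trigger IC: βp ≥ (26−23)/(26−11) = 1/5.
So p ≥ (1/5)/(1/3) = 3/5.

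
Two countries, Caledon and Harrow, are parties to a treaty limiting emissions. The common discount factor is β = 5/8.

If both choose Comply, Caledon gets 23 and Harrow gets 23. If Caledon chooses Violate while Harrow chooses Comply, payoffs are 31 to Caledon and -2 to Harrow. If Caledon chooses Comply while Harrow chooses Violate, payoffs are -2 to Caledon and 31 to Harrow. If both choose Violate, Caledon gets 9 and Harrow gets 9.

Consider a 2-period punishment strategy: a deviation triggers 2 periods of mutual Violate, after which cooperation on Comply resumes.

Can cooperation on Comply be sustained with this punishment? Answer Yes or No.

IC: β+…+β^2 ≥ (31−23)/(23−9) = 4/7.
At β = 5/8: partial sum = 1.0156 ≥ 0.5714. Cooperation sustainable.

Yes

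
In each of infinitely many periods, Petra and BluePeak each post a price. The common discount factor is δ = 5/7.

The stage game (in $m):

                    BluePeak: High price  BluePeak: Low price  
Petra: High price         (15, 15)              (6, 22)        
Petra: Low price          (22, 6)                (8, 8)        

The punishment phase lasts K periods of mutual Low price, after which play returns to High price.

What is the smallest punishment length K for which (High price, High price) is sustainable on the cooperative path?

2

Need Σ_{k=1}^{K} δ^k ≥ (22−15)/(15−8) = 1.0000 at δ = 5/7.
At K = 1 the sum is 0.7143 < 1.0000; at K = 2 it is 1.2245 ≥ 1.0000.
So the minimum punishment length is K = 2.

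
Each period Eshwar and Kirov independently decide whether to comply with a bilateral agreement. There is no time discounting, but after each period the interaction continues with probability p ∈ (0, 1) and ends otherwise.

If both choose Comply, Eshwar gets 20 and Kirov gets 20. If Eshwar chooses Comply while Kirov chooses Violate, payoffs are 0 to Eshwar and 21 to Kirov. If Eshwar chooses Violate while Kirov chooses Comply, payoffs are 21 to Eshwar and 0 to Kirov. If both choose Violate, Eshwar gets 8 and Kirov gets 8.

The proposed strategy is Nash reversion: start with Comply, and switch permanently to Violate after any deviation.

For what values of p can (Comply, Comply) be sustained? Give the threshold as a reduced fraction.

1/13

Expected cooperation value is 20 + p·20 + p²·20 + … = 20/(1−p); deviation gives 21 + p·8/(1−p).
20 ≥ 21(1−p) + 8p ⇒ 13p ≥ 1 ⇒ p ≥ 1/13.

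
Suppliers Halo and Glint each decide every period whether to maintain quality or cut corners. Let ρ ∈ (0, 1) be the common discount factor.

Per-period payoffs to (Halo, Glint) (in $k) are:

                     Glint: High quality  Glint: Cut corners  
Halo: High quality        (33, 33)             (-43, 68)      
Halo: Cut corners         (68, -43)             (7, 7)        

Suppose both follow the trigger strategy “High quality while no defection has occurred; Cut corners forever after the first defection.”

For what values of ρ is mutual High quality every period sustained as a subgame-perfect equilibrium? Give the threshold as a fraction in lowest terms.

35/61

Cooperation forever yields 33 each period: 33/(1−ρ).
Deviating yields 68 once, then 7 forever: 68 + 7ρ/(1−ρ).
No profitable deviation requires 33/(1−ρ) ≥ 68 + 7ρ/(1−ρ).
Multiplying by (1−ρ): 33 ≥ 68(1−ρ) + 7ρ = 68 − 61ρ.
So 61ρ ≥ 35, i.e. ρ ≥ 35/61.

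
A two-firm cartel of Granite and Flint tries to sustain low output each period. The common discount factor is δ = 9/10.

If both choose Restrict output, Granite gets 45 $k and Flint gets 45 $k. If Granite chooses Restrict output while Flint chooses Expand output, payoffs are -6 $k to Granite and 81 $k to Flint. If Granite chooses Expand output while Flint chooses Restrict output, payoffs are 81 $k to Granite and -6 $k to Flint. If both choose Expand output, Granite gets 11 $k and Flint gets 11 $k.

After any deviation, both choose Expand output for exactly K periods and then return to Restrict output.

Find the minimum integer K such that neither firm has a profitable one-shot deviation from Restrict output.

2

IC: δ(1−δ^K)/(1−δ) ≥ (81−45)/(45−11) = 18/17.
With δ = 9/10: need 1 − δ^K ≥ 18/17·(1−9/10)/(9/10), i.e. δ^K ≤ 0.8824.
Since (9/10)^1 = 0.9000 and (9/10)^2 = 0.8100, the smallest such K is 2.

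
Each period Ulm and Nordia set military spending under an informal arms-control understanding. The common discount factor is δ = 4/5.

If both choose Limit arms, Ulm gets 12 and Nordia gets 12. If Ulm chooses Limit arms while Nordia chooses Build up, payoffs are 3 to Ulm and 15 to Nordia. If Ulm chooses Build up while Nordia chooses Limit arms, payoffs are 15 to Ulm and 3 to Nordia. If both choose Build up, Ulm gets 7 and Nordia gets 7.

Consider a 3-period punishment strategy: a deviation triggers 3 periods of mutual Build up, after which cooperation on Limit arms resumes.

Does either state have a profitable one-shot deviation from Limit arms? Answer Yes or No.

No

Comparing payoff streams over the 4 periods until play realigns: cooperate → 12(1+δ+…+δ^3); deviate → 15 + 7(δ+…+δ^3).
Cooperation is sustained iff (12−7)(δ+…+δ^3) ≥ 15−12.
δ+…+δ^3 = 4/5·(1−(4/5)^3)/(1−4/5) = 1.9520, and (15−12)/(12−7) = 0.6000.
1.9520 ≥ 0.6000, so cooperation is sustainable.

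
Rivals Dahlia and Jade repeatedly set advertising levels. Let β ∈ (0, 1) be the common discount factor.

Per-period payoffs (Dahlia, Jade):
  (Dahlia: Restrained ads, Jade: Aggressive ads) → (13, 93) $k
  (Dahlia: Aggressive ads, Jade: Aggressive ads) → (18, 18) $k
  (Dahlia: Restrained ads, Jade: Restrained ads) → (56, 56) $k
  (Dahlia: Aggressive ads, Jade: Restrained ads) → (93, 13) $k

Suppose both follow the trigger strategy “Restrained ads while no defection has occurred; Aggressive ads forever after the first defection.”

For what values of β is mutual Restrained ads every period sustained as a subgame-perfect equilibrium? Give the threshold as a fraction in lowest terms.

One-period gain from deviating is 93 − 56 = 37. The loss is 56 − 18 = 38 in every subsequent period, with present value 38·β/(1−β).
Deviation is unprofitable when 38·β/(1−β) ≥ 37, i.e. β/(1−β) ≥ 37/38.
Equivalently β ≥ 37/(37+38) = 37/75.

37/75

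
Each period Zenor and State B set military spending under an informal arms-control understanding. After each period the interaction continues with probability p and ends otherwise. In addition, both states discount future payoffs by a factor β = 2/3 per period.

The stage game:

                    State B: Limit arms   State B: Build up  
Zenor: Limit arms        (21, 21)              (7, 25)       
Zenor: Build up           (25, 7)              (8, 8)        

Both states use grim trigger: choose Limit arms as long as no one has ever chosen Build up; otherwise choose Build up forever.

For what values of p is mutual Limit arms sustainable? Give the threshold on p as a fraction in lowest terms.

Expected continuation weight on next period's payoff is β·p = 2/3·p, which plays the role of the discount factor.
Cooperation requires 2/3·p ≥ (25−21)/(25−8) = 4/17, hence p ≥ 6/17.

6/17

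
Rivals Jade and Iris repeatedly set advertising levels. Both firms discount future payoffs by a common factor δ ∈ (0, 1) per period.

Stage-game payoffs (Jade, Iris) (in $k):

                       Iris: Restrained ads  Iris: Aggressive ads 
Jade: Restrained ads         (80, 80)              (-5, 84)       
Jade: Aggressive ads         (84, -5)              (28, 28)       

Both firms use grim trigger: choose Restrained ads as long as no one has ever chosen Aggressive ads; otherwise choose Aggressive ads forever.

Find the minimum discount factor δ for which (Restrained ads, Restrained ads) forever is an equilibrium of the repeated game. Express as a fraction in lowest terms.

One-period gain from deviating is 84 − 80 = 4. The loss is 80 − 28 = 52 in every subsequent period, with present value 52·δ/(1−δ).
Deviation is unprofitable when 52·δ/(1−δ) ≥ 4, i.e. δ/(1−δ) ≥ 1/13.
Equivalently δ ≥ 4/(4+52) = 1/14.

1/14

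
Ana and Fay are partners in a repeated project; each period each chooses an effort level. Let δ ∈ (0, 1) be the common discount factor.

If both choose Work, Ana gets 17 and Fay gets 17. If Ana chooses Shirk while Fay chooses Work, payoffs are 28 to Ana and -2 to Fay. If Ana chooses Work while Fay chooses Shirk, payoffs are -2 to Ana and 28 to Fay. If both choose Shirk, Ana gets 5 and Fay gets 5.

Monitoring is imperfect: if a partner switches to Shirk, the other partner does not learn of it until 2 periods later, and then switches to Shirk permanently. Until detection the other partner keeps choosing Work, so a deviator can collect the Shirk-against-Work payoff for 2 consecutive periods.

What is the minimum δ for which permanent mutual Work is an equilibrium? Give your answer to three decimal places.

The best deviation is to choose Shirk for all 2 undetected periods, earning 28 each, then 5 forever once detected.
Deviation value: 28(1−δ^2)/(1−δ) + 5δ^2/(1−δ); cooperation value: 17/(1−δ).
IC: 17 ≥ 28(1−δ^2) + 5δ^2 = 28 − 23δ^2.
So δ^2 ≥ 11/23, giving δ ≥ (11/23)^(1/2) ≈ 0.692.

0.692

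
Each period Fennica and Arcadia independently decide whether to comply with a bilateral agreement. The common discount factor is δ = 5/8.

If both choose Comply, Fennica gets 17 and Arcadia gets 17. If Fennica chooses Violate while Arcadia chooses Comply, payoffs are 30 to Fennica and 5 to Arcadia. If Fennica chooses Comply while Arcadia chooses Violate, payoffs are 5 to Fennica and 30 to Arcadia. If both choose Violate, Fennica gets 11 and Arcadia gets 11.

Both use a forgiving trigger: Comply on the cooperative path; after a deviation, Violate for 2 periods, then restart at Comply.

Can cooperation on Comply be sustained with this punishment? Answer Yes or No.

A one-shot deviation gives 30 now, then 11 for 2 periods, then back to 17.
Gain from deviating: (30−17) today; loss: (17−11) in each of the next 2 periods.
No-deviation condition: (17−11)(δ+…+δ^2) ≥ 30−17, i.e. δ+…+δ^2 ≥ 13/6.
At δ = 5/8: δ+…+δ^2 = 1.0156 < 2.1667.
So cooperation is not sustainable.

No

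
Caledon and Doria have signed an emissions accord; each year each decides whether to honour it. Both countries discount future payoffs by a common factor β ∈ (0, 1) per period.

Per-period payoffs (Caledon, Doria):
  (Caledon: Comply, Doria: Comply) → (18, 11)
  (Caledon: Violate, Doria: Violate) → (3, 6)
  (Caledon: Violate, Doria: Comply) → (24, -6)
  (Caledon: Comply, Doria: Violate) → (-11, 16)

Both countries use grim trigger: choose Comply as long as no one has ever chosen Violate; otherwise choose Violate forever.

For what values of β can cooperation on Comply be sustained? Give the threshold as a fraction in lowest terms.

For Caledon: deviation gain 24−18 = 6, per-period punishment loss 18−3 = 15. IC gives β ≥ 6/21 = 2/7.
For Doria: gain 5, loss 5 per period, so β ≥ 5/10 = 1/2.
The tighter constraint is Doria's, so cooperation needs β ≥ 1/2.

1/2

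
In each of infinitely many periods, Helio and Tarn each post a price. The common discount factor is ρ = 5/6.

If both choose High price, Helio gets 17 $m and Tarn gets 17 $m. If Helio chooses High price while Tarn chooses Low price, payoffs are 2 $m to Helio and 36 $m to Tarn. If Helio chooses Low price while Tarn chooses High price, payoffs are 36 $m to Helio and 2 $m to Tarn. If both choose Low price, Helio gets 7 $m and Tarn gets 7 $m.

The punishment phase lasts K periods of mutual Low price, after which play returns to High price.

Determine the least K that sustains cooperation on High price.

3

Need Σ_{k=1}^{K} ρ^k ≥ (36−17)/(17−7) = 1.9000 at ρ = 5/6.
At K = 2 the sum is 1.5278 < 1.9000; at K = 3 it is 2.1065 ≥ 1.9000.
So the minimum punishment length is K = 3.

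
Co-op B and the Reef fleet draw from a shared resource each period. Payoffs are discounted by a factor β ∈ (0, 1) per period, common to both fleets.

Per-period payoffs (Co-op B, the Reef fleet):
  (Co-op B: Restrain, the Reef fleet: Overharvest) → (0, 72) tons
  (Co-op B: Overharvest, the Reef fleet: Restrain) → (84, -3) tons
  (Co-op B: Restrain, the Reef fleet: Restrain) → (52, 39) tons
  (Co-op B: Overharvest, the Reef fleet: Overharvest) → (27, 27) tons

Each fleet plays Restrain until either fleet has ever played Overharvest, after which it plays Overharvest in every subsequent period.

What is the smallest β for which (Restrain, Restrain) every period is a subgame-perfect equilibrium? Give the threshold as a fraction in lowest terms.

11/15

Co-op B's threshold: (84−52)/(84−27) = 32/57.
the Reef fleet's threshold: (72−39)/(72−27) = 11/15.
32/57 < 11/15, so the Reef fleet binds and β* = 11/15.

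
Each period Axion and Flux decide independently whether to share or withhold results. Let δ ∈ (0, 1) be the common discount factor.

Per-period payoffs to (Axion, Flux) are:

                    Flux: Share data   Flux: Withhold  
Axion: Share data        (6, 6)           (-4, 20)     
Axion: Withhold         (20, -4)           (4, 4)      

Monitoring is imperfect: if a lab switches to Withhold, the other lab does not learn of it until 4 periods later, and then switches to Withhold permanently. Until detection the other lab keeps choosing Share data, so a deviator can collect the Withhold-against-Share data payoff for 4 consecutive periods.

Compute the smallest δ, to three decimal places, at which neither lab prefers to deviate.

Deviating for the 4 undetected periods gains 20−6 = 14 per period over cooperation, then loses 6−4 = 2 per period forever once punishment starts.
Gain: 14(1 + δ + … + δ^3); loss: 2·δ^4/(1−δ).
No profitable deviation ⇔ 14(1−δ^4) ≤ 2·δ^4, i.e. δ^4 ≥ 14/(14+2) = 7/8.
Hence δ ≥ (7/8)^(1/4) ≈ 0.967.

0.967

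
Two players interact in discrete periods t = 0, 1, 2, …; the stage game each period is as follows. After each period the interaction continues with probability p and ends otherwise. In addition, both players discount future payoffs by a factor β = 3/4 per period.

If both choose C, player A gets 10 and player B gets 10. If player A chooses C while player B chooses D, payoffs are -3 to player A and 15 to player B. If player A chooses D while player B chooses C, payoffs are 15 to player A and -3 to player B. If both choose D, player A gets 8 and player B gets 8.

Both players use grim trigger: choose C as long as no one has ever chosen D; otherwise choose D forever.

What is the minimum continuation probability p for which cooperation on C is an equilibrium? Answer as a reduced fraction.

Expected continuation weight on next period's payoff is β·p = 3/4·p, which plays the role of the discount factor.
Cooperation requires 3/4·p ≥ (15−10)/(15−8) = 5/7, hence p ≥ 20/21.

20/21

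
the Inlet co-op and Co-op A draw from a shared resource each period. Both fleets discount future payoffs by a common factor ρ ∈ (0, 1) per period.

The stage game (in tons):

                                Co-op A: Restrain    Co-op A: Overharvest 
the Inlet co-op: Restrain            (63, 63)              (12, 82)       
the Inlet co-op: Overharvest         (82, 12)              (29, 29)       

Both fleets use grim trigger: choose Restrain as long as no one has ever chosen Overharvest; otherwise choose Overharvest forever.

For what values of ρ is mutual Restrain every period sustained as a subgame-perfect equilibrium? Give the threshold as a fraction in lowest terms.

One-period gain from deviating is 82 − 63 = 19. The loss is 63 − 29 = 34 in every subsequent period, with present value 34·ρ/(1−ρ).
Deviation is unprofitable when 34·ρ/(1−ρ) ≥ 19, i.e. ρ/(1−ρ) ≥ 19/34.
Equivalently ρ ≥ 19/(19+34) = 19/53.

19/53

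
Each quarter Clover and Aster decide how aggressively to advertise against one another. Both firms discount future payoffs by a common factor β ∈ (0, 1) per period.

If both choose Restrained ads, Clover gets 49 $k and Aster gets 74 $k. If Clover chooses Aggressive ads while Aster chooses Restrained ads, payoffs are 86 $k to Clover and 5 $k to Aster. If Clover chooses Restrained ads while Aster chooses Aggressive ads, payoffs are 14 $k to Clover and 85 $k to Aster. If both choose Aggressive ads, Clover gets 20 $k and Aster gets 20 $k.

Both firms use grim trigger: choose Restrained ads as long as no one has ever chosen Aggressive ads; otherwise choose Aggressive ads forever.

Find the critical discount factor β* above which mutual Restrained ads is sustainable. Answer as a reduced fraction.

37/66

Clover: cooperation gives 49 each period; deviation gives 86 once then 20 forever.
  49/(1−β) ≥ 86 + 20β/(1−β) ⇒ β ≥ 37/66.
Aster: cooperation gives 74 each period; deviation gives 85 once then 20 forever.
  β ≥ 11/65.
Both must hold, so the binding constraint is Clover's: β ≥ 37/66.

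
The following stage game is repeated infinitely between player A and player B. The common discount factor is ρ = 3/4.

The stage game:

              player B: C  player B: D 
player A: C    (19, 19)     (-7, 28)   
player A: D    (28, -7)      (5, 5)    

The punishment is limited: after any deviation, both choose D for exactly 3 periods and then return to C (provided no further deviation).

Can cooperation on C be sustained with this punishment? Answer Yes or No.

Yes

IC: ρ+…+ρ^3 ≥ (28−19)/(19−5) = 9/14.
At ρ = 3/4: partial sum = 1.7344 ≥ 0.6429. Cooperation sustainable.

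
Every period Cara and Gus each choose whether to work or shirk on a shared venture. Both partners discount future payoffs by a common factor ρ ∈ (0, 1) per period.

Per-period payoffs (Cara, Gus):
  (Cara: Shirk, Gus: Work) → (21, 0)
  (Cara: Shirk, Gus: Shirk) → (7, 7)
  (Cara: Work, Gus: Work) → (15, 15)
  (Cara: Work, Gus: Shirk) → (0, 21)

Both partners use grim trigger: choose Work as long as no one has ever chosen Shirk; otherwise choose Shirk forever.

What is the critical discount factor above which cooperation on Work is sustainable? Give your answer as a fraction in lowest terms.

Cooperation forever yields 15 each period: 15/(1−ρ).
Deviating yields 21 once, then 7 forever: 21 + 7ρ/(1−ρ).
No profitable deviation requires 15/(1−ρ) ≥ 21 + 7ρ/(1−ρ).
Multiplying by (1−ρ): 15 ≥ 21(1−ρ) + 7ρ = 21 − 14ρ.
So 14ρ ≥ 6, i.e. ρ ≥ 6/14 = 3/7.

3/7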